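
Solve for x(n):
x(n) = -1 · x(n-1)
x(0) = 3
Pure geometric recurrence with ratio -1.
By induction x(n) = x(0) · (-1)^n = 3 \left(-1\right)^{n}.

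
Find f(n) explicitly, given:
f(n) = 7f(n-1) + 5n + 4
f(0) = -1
First-order linear with linear forcing.
Homogeneous solution: f_h(n) = A·(7)^n.
Try particular f_p(n) = pn + q. Substituting:
  pn + q = 7(p(n-1) + q) + 5n + 4.
Matching the n-coefficient: p = 7p + 5 ⇒ p = - \frac{5}{6}.
Matching constants: q = -7p + 7q + 4 ⇒ q = - \frac{59}{36}.
General: f(n) = A·(7)^n - \frac{5 n}{6} - \frac{59}{36}.
Apply f(0) = -1: A - \frac{59}{36} = -1 ⇒ A = \frac{23}{36}.
So f(n) = \frac{23 \cdot 7^{n}}{36} - \frac{5 n}{6} - \frac{59}{36}.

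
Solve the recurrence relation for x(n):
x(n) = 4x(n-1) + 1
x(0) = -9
First-order linear non-homogeneous.
Homogeneous solution: x_h(n) = A·(4)^n.
Try constant particular solution x_p = K: K = 4K + 1 ⇒ K = - \frac{1}{3}.
General: x(n) = A·(4)^n - \frac{1}{3}.
Apply x(0) = -9: A - \frac{1}{3} = -9 ⇒ A = - \frac{26}{3}.
So x(n) = - \frac{26 \cdot 4^{n}}{3} - \frac{1}{3}.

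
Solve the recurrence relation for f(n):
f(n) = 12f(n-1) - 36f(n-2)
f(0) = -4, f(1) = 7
Characteristic equation: x² - 12x + 36 = 0, which is (x - (6))².
Repeated root r = 6.
General solution: f(n) = (A + Bn)·(6)^n.
From f(0) = -4: A = -4.
From f(1) = 7: (A + B)·(6) = 7 ⇒ B = \frac{31}{6}.
So f(n) = \left(\frac{31 n}{6} - 4\right) \cdot (6)^n.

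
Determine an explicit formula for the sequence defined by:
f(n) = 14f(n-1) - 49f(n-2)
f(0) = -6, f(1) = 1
Characteristic equation: x² - 14x + 49 = 0, which is (x - (7))².
Repeated root r = 7.
General solution: f(n) = (A + Bn)·(7)^n.
From f(0) = -6: A = -6.
From f(1) = 1: (A + B)·(7) = 1 ⇒ B = \frac{43}{7}.
So f(n) = \left(\frac{43 n}{7} - 6\right) \cdot (7)^n.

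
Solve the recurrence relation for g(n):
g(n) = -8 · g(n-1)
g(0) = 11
Pure geometric recurrence with ratio -8.
By induction g(n) = g(0) · (-8)^n = 11 \left(-8\right)^{n}.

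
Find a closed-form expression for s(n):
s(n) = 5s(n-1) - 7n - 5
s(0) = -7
First-order linear with linear forcing.
Homogeneous solution: s_h(n) = A·(5)^n.
Try particular s_p(n) = pn + q. Substituting:
  pn + q = 5(p(n-1) + q) - 7n - 5.
Matching the n-coefficient: p = 5p - 7 ⇒ p = \frac{7}{4}.
Matching constants: q = -5p + 5q - 5 ⇒ q = \frac{55}{16}.
General: s(n) = A·(5)^n + \frac{7 n}{4} + \frac{55}{16}.
Apply s(0) = -7: A + \frac{55}{16} = -7 ⇒ A = - \frac{167}{16}.
So s(n) = - \frac{167 \cdot 5^{n}}{16} + \frac{7 n}{4} + \frac{55}{16}.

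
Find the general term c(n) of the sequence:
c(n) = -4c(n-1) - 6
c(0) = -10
First-order linear non-homogeneous.
Homogeneous solution: c_h(n) = A·(-4)^n.
Try constant particular solution c_p = K: K = -4K - 6 ⇒ K = - \frac{6}{5}.
General: c(n) = A·(-4)^n - \frac{6}{5}.
Apply c(0) = -10: A - \frac{6}{5} = -10 ⇒ A = - \frac{44}{5}.
So c(n) = - \frac{44 \left(-4\right)^{n}}{5} - \frac{6}{5}.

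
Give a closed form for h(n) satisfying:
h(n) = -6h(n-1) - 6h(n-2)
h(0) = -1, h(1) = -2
Characteristic equation: x² + 6x + 6 = 0.
Discriminant Δ = (-6)² + 4·(-6) = 12.
Roots r₁,₂ = (-6 ± √12)/2, so r₁ = -3 + \sqrt{3}, r₂ = -3 - \sqrt{3}.
General solution: h(n) = A·r₁^n + B·r₂^n.
From the initial conditions, A + B = -1 and r₁A + r₂B = -2.
Since r₁ - r₂ = √12: A = (-2 - (-1)r₂)/√12 = - \frac{5 \sqrt{3}}{6} - \frac{1}{2}, and B = -1 - A = - \frac{1}{2} + \frac{5 \sqrt{3}}{6}.
So h(n) = \left(- \frac{5 \sqrt{3}}{6} - \frac{1}{2}\right)\left(-3 + \sqrt{3}\right)^n + \left(- \frac{1}{2} + \frac{5 \sqrt{3}}{6}\right)\left(-3 - \sqrt{3}\right)^n.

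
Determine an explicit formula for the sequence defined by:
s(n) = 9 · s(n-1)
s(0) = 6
Pure geometric recurrence with ratio 9.
By induction s(n) = s(0) · (9)^n = 6 \cdot 9^{n}.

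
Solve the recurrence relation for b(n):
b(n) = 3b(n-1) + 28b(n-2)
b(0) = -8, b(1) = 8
Characteristic equation: x² - 3x - 28 = 0, which factors as (x - (-4))(x - (7)) = 0.
Roots r₁ = -4, r₂ = 7 (distinct).
General solution: b(n) = A·(-4)^n + B·(7)^n.
From b(0) = -8: A + B = -8.
From b(1) = 8: -4A + 7B = 8.
Solving: A = - \frac{64}{11}, B = - \frac{24}{11}.
So b(n) = - \frac{64 \left(-4\right)^{n}}{11} - \frac{24 \cdot 7^{n}}{11}.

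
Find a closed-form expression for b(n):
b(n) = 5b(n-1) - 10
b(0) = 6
First-order linear non-homogeneous.
Homogeneous solution: b_h(n) = A·(5)^n.
Try constant particular solution b_p = K: K = 5K - 10 ⇒ K = \frac{5}{2}.
General: b(n) = A·(5)^n + \frac{5}{2}.
Apply b(0) = 6: A + \frac{5}{2} = 6 ⇒ A = \frac{7}{2}.
So b(n) = \frac{7 \cdot 5^{n}}{2} + \frac{5}{2}.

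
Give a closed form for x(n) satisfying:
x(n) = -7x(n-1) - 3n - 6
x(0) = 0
First-order linear with linear forcing.
Homogeneous solution: x_h(n) = A·(-7)^n.
Try particular x_p(n) = pn + q. Substituting:
  pn + q = -7(p(n-1) + q) - 3n - 6.
Matching the n-coefficient: p = -7p - 3 ⇒ p = - \frac{3}{8}.
Matching constants: q = 7p - 7q - 6 ⇒ q = - \frac{69}{64}.
General: x(n) = A·(-7)^n - \frac{3 n}{8} - \frac{69}{64}.
Apply x(0) = 0: A - \frac{69}{64} = 0 ⇒ A = \frac{69}{64}.
So x(n) = \frac{69 \left(-7\right)^{n}}{64} - \frac{3 n}{8} - \frac{69}{64}.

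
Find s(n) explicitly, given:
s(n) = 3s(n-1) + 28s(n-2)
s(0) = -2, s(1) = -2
Characteristic equation: x² - 3x - 28 = 0, which factors as (x - (-4))(x - (7)) = 0.
Roots r₁ = -4, r₂ = 7 (distinct).
General solution: s(n) = A·(-4)^n + B·(7)^n.
From s(0) = -2: A + B = -2.
From s(1) = -2: -4A + 7B = -2.
Solving: A = - \frac{12}{11}, B = - \frac{10}{11}.
So s(n) = - \frac{12 \left(-4\right)^{n}}{11} - \frac{10 \cdot 7^{n}}{11}.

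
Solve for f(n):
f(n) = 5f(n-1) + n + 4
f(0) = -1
First-order linear with linear forcing.
Homogeneous solution: f_h(n) = A·(5)^n.
Try particular f_p(n) = pn + q. Substituting:
  pn + q = 5(p(n-1) + q) + n + 4.
Matching the n-coefficient: p = 5p + 1 ⇒ p = - \frac{1}{4}.
Matching constants: q = -5p + 5q + 4 ⇒ q = - \frac{21}{16}.
General: f(n) = A·(5)^n - \frac{n}{4} - \frac{21}{16}.
Apply f(0) = -1: A - \frac{21}{16} = -1 ⇒ A = \frac{5}{16}.
So f(n) = \frac{5 \cdot 5^{n}}{16} - \frac{n}{4} - \frac{21}{16}.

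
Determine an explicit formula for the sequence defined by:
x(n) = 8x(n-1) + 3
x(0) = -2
First-order linear non-homogeneous.
Homogeneous solution: x_h(n) = A·(8)^n.
Try constant particular solution x_p = K: K = 8K + 3 ⇒ K = - \frac{3}{7}.
General: x(n) = A·(8)^n - \frac{3}{7}.
Apply x(0) = -2: A - \frac{3}{7} = -2 ⇒ A = - \frac{11}{7}.
So x(n) = - \frac{11 \cdot 8^{n}}{7} - \frac{3}{7}.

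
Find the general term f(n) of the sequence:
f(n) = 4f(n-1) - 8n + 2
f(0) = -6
First-order linear with linear forcing.
Homogeneous solution: f_h(n) = A·(4)^n.
Try particular f_p(n) = pn + q. Substituting:
  pn + q = 4(p(n-1) + q) - 8n + 2.
Matching the n-coefficient: p = 4p - 8 ⇒ p = \frac{8}{3}.
Matching constants: q = -4p + 4q + 2 ⇒ q = \frac{26}{9}.
General: f(n) = A·(4)^n + \frac{8 n}{3} + \frac{26}{9}.
Apply f(0) = -6: A + \frac{26}{9} = -6 ⇒ A = - \frac{80}{9}.
So f(n) = - \frac{80 \cdot 4^{n}}{9} + \frac{8 n}{3} + \frac{26}{9}.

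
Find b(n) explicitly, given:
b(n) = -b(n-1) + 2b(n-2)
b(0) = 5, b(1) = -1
Characteristic equation: x² + x - 2 = 0, which factors as (x - (-2))(x - (1)) = 0.
Roots r₁ = -2, r₂ = 1 (distinct).
General solution: b(n) = A·(-2)^n + B·(1)^n.
From b(0) = 5: A + B = 5.
From b(1) = -1: -2A + B = -1.
Solving: A = 2, B = 3.
So b(n) = 2 \left(-2\right)^{n} + 3.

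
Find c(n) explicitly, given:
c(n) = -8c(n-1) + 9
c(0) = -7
First-order linear non-homogeneous.
Homogeneous solution: c_h(n) = A·(-8)^n.
Try constant particular solution c_p = K: K = -8K + 9 ⇒ K = 1.
General: c(n) = A·(-8)^n + 1.
Apply c(0) = -7: A + 1 = -7 ⇒ A = -8.
So c(n) = 1 - 8 \left(-8\right)^{n}.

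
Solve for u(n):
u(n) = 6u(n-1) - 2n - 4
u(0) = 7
First-order linear with linear forcing.
Homogeneous solution: u_h(n) = A·(6)^n.
Try particular u_p(n) = pn + q. Substituting:
  pn + q = 6(p(n-1) + q) - 2n - 4.
Matching the n-coefficient: p = 6p - 2 ⇒ p = \frac{2}{5}.
Matching constants: q = -6p + 6q - 4 ⇒ q = \frac{32}{25}.
General: u(n) = A·(6)^n + \frac{2 n}{5} + \frac{32}{25}.
Apply u(0) = 7: A + \frac{32}{25} = 7 ⇒ A = \frac{143}{25}.
So u(n) = \frac{143 \cdot 6^{n}}{25} + \frac{2 n}{5} + \frac{32}{25}.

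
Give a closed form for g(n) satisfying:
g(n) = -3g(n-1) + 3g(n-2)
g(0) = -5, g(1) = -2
Characteristic equation: x² + 3x - 3 = 0.
Discriminant Δ = (-3)² + 4·(3) = 21.
Roots r₁,₂ = (-3 ± √21)/2, so r₁ = - \frac{3}{2} + \frac{\sqrt{21}}{2}, r₂ = - \frac{\sqrt{21}}{2} - \frac{3}{2}.
General solution: g(n) = A·r₁^n + B·r₂^n.
From the initial conditions, A + B = -5 and r₁A + r₂B = -2.
Since r₁ - r₂ = √21: A = (-2 - (-5)r₂)/√21 = - \frac{5}{2} - \frac{19 \sqrt{21}}{42}, and B = -5 - A = - \frac{5}{2} + \frac{19 \sqrt{21}}{42}.
So g(n) = \left(- \frac{5}{2} - \frac{19 \sqrt{21}}{42}\right)\left(- \frac{3}{2} + \frac{\sqrt{21}}{2}\right)^n + \left(- \frac{5}{2} + \frac{19 \sqrt{21}}{42}\right)\left(- \frac{\sqrt{21}}{2} - \frac{3}{2}\right)^n.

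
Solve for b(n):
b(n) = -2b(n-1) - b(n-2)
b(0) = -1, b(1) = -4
Characteristic equation: x² + 2x + 1 = 0, which is (x - (-1))².
Repeated root r = -1.
General solution: b(n) = (A + Bn)·(-1)^n.
From b(0) = -1: A = -1.
From b(1) = -4: (A + B)·(-1) = -4 ⇒ B = 5.
So b(n) = \left(5 n - 1\right) \cdot (-1)^n.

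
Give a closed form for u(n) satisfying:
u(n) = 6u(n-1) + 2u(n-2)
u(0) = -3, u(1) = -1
Characteristic equation: x² - 6x - 2 = 0.
Discriminant Δ = (6)² + 4·(2) = 44.
Roots r₁,₂ = (6 ± √44)/2, so r₁ = 3 + \sqrt{11}, r₂ = 3 - \sqrt{11}.
General solution: u(n) = A·r₁^n + B·r₂^n.
From the initial conditions, A + B = -3 and r₁A + r₂B = -1.
Since r₁ - r₂ = √44: A = (-1 - (-3)r₂)/√44 = - \frac{3}{2} + \frac{4 \sqrt{11}}{11}, and B = -3 - A = - \frac{3}{2} - \frac{4 \sqrt{11}}{11}.
So u(n) = \left(- \frac{3}{2} + \frac{4 \sqrt{11}}{11}\right)\left(3 + \sqrt{11}\right)^n + \left(- \frac{3}{2} - \frac{4 \sqrt{11}}{11}\right)\left(3 - \sqrt{11}\right)^n.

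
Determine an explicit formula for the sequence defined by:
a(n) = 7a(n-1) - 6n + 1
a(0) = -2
First-order linear with linear forcing.
Homogeneous solution: a_h(n) = A·(7)^n.
Try particular a_p(n) = pn + q. Substituting:
  pn + q = 7(p(n-1) + q) - 6n + 1.
Matching the n-coefficient: p = 7p - 6 ⇒ p = 1.
Matching constants: q = -7p + 7q + 1 ⇒ q = 1.
General: a(n) = A·(7)^n + n + 1.
Apply a(0) = -2: A + 1 = -2 ⇒ A = -3.
So a(n) = - 3 \cdot 7^{n} + n + 1.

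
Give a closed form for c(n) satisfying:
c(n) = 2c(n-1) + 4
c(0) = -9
First-order linear non-homogeneous.
Homogeneous solution: c_h(n) = A·(2)^n.
Try constant particular solution c_p = K: K = 2K + 4 ⇒ K = -4.
General: c(n) = A·(2)^n - 4.
Apply c(0) = -9: A - 4 = -9 ⇒ A = -5.
So c(n) = - 5 \cdot 2^{n} - 4.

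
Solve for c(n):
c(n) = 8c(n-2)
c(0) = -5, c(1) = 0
Characteristic equation: x² - 8 = 0.
Discriminant Δ = (0)² + 4·(8) = 32.
Roots r₁,₂ = (0 ± √32)/2, so r₁ = 2 \sqrt{2}, r₂ = - 2 \sqrt{2}.
General solution: c(n) = A·r₁^n + B·r₂^n.
From the initial conditions, A + B = -5 and r₁A + r₂B = 0.
Since r₁ - r₂ = √32: A = (0 - (-5)r₂)/√32 = - \frac{5}{2}, and B = -5 - A = - \frac{5}{2}.
So c(n) = \left(- \frac{5}{2}\right)\left(2 \sqrt{2}\right)^n + \left(- \frac{5}{2}\right)\left(- 2 \sqrt{2}\right)^n.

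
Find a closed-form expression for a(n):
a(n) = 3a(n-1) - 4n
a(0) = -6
First-order linear with linear forcing.
Homogeneous solution: a_h(n) = A·(3)^n.
Try particular a_p(n) = pn + q. Substituting:
  pn + q = 3(p(n-1) + q) - 4n.
Matching the n-coefficient: p = 3p - 4 ⇒ p = 2.
Matching constants: q = -3p + 3q ⇒ q = 3.
General: a(n) = A·(3)^n + 2 n + 3.
Apply a(0) = -6: A + 3 = -6 ⇒ A = -9.
So a(n) = - 9 \cdot 3^{n} + 2 n + 3.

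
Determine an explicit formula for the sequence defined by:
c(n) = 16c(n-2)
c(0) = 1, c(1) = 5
Characteristic equation: x² - 16 = 0, which factors as (x - (-4))(x - (4)) = 0.
Roots r₁ = -4, r₂ = 4 (distinct).
General solution: c(n) = A·(-4)^n + B·(4)^n.
From c(0) = 1: A + B = 1.
From c(1) = 5: -4A + 4B = 5.
Solving: A = - \frac{1}{8}, B = \frac{9}{8}.
So c(n) = - \frac{\left(-4\right)^{n}}{8} + \frac{9 \cdot 4^{n}}{8}.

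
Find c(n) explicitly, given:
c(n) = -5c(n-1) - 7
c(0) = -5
First-order linear non-homogeneous.
Homogeneous solution: c_h(n) = A·(-5)^n.
Try constant particular solution c_p = K: K = -5K - 7 ⇒ K = - \frac{7}{6}.
General: c(n) = A·(-5)^n - \frac{7}{6}.
Apply c(0) = -5: A - \frac{7}{6} = -5 ⇒ A = - \frac{23}{6}.
So c(n) = - \frac{23 \left(-5\right)^{n}}{6} - \frac{7}{6}.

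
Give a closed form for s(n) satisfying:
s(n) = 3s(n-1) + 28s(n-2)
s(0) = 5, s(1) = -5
Characteristic equation: x² - 3x - 28 = 0, which factors as (x - (7))(x - (-4)) = 0.
Roots r₁ = 7, r₂ = -4 (distinct).
General solution: s(n) = A·(7)^n + B·(-4)^n.
From s(0) = 5: A + B = 5.
From s(1) = -5: 7A - 4B = -5.
Solving: A = \frac{15}{11}, B = \frac{40}{11}.
So s(n) = \frac{40 \left(-4\right)^{n}}{11} + \frac{15 \cdot 7^{n}}{11}.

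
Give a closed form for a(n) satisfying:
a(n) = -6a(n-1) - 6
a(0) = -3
First-order linear non-homogeneous.
Homogeneous solution: a_h(n) = A·(-6)^n.
Try constant particular solution a_p = K: K = -6K - 6 ⇒ K = - \frac{6}{7}.
General: a(n) = A·(-6)^n - \frac{6}{7}.
Apply a(0) = -3: A - \frac{6}{7} = -3 ⇒ A = - \frac{15}{7}.
So a(n) = - \frac{15 \left(-6\right)^{n}}{7} - \frac{6}{7}.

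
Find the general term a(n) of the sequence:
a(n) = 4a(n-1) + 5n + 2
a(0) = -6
First-order linear with linear forcing.
Homogeneous solution: a_h(n) = A·(4)^n.
Try particular a_p(n) = pn + q. Substituting:
  pn + q = 4(p(n-1) + q) + 5n + 2.
Matching the n-coefficient: p = 4p + 5 ⇒ p = - \frac{5}{3}.
Matching constants: q = -4p + 4q + 2 ⇒ q = - \frac{26}{9}.
General: a(n) = A·(4)^n - \frac{5 n}{3} - \frac{26}{9}.
Apply a(0) = -6: A - \frac{26}{9} = -6 ⇒ A = - \frac{28}{9}.
So a(n) = - \frac{28 \cdot 4^{n}}{9} - \frac{5 n}{3} - \frac{26}{9}.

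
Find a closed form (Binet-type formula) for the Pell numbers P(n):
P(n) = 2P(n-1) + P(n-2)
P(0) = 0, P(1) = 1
This is the Pell sequence.
Characteristic equation: x² - 2x - 1 = 0; roots r₁ = 1 + \sqrt{2}, r₂ = 1 - \sqrt{2}.
General: P(n) = A·r₁^n + B·r₂^n. Solving with P(0)=0, P(1)=1 gives A = \frac{\sqrt{2}}{4}, B = - \frac{\sqrt{2}}{4}.
So P(n) = \frac{\sqrt{2} \left(- \left(1 - \sqrt{2}\right)^{n} + \left(1 + \sqrt{2}\right)^{n}\right)}{4}.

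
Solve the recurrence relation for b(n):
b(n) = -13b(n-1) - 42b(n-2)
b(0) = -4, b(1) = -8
Characteristic equation: x² + 13x + 42 = 0, which factors as (x - (-7))(x - (-6)) = 0.
Roots r₁ = -7, r₂ = -6 (distinct).
General solution: b(n) = A·(-7)^n + B·(-6)^n.
From b(0) = -4: A + B = -4.
From b(1) = -8: -7A - 6B = -8.
Solving: A = 32, B = -36.
So b(n) = - 36 \left(-6\right)^{n} + 32 \left(-7\right)^{n}.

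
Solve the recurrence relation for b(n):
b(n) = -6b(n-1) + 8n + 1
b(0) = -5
First-order linear with linear forcing.
Homogeneous solution: b_h(n) = A·(-6)^n.
Try particular b_p(n) = pn + q. Substituting:
  pn + q = -6(p(n-1) + q) + 8n + 1.
Matching the n-coefficient: p = -6p + 8 ⇒ p = \frac{8}{7}.
Matching constants: q = 6p - 6q + 1 ⇒ q = \frac{55}{49}.
General: b(n) = A·(-6)^n + \frac{8 n}{7} + \frac{55}{49}.
Apply b(0) = -5: A + \frac{55}{49} = -5 ⇒ A = - \frac{300}{49}.
So b(n) = - \frac{300 \left(-6\right)^{n}}{49} + \frac{8 n}{7} + \frac{55}{49}.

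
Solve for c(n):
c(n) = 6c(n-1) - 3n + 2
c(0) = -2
First-order linear with linear forcing.
Homogeneous solution: c_h(n) = A·(6)^n.
Try particular c_p(n) = pn + q. Substituting:
  pn + q = 6(p(n-1) + q) - 3n + 2.
Matching the n-coefficient: p = 6p - 3 ⇒ p = \frac{3}{5}.
Matching constants: q = -6p + 6q + 2 ⇒ q = \frac{8}{25}.
General: c(n) = A·(6)^n + \frac{3 n}{5} + \frac{8}{25}.
Apply c(0) = -2: A + \frac{8}{25} = -2 ⇒ A = - \frac{58}{25}.
So c(n) = - \frac{58 \cdot 6^{n}}{25} + \frac{3 n}{5} + \frac{8}{25}.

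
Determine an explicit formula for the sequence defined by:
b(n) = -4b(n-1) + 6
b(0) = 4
First-order linear non-homogeneous.
Homogeneous solution: b_h(n) = A·(-4)^n.
Try constant particular solution b_p = K: K = -4K + 6 ⇒ K = \frac{6}{5}.
General: b(n) = A·(-4)^n + \frac{6}{5}.
Apply b(0) = 4: A + \frac{6}{5} = 4 ⇒ A = \frac{14}{5}.
So b(n) = \frac{14 \left(-4\right)^{n}}{5} + \frac{6}{5}.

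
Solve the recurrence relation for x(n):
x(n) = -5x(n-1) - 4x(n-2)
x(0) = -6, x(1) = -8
Characteristic equation: x² + 5x + 4 = 0, which factors as (x - (-4))(x - (-1)) = 0.
Roots r₁ = -4, r₂ = -1 (distinct).
General solution: x(n) = A·(-4)^n + B·(-1)^n.
From x(0) = -6: A + B = -6.
From x(1) = -8: -4A - B = -8.
Solving: A = \frac{14}{3}, B = - \frac{32}{3}.
So x(n) = - \frac{32 \left(-1\right)^{n}}{3} + \frac{14 \left(-4\right)^{n}}{3}.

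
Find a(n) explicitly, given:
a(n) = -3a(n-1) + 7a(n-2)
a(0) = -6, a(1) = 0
Characteristic equation: x² + 3x - 7 = 0.
Discriminant Δ = (-3)² + 4·(7) = 37.
Roots r₁,₂ = (-3 ± √37)/2, so r₁ = - \frac{3}{2} + \frac{\sqrt{37}}{2}, r₂ = - \frac{\sqrt{37}}{2} - \frac{3}{2}.
General solution: a(n) = A·r₁^n + B·r₂^n.
From the initial conditions, A + B = -6 and r₁A + r₂B = 0.
Since r₁ - r₂ = √37: A = (0 - (-6)r₂)/√37 = -3 - \frac{9 \sqrt{37}}{37}, and B = -6 - A = -3 + \frac{9 \sqrt{37}}{37}.
So a(n) = \left(-3 - \frac{9 \sqrt{37}}{37}\right)\left(- \frac{3}{2} + \frac{\sqrt{37}}{2}\right)^n + \left(-3 + \frac{9 \sqrt{37}}{37}\right)\left(- \frac{\sqrt{37}}{2} - \frac{3}{2}\right)^n.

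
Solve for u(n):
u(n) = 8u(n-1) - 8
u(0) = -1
First-order linear non-homogeneous.
Homogeneous solution: u_h(n) = A·(8)^n.
Try constant particular solution u_p = K: K = 8K - 8 ⇒ K = \frac{8}{7}.
General: u(n) = A·(8)^n + \frac{8}{7}.
Apply u(0) = -1: A + \frac{8}{7} = -1 ⇒ A = - \frac{15}{7}.
So u(n) = \frac{8}{7} - \frac{15 \cdot 8^{n}}{7}.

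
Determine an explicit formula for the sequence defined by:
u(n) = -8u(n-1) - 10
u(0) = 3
First-order linear non-homogeneous.
Homogeneous solution: u_h(n) = A·(-8)^n.
Try constant particular solution u_p = K: K = -8K - 10 ⇒ K = - \frac{10}{9}.
General: u(n) = A·(-8)^n - \frac{10}{9}.
Apply u(0) = 3: A - \frac{10}{9} = 3 ⇒ A = \frac{37}{9}.
So u(n) = \frac{37 \left(-8\right)^{n}}{9} - \frac{10}{9}.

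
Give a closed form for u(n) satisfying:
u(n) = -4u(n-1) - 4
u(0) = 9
First-order linear non-homogeneous.
Homogeneous solution: u_h(n) = A·(-4)^n.
Try constant particular solution u_p = K: K = -4K - 4 ⇒ K = - \frac{4}{5}.
General: u(n) = A·(-4)^n - \frac{4}{5}.
Apply u(0) = 9: A - \frac{4}{5} = 9 ⇒ A = \frac{49}{5}.
So u(n) = \frac{49 \left(-4\right)^{n}}{5} - \frac{4}{5}.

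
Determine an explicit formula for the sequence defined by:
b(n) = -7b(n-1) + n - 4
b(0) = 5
First-order linear with linear forcing.
Homogeneous solution: b_h(n) = A·(-7)^n.
Try particular b_p(n) = pn + q. Substituting:
  pn + q = -7(p(n-1) + q) + n - 4.
Matching the n-coefficient: p = -7p + 1 ⇒ p = \frac{1}{8}.
Matching constants: q = 7p - 7q - 4 ⇒ q = - \frac{25}{64}.
General: b(n) = A·(-7)^n + \frac{n}{8} - \frac{25}{64}.
Apply b(0) = 5: A - \frac{25}{64} = 5 ⇒ A = \frac{345}{64}.
So b(n) = \frac{345 \left(-7\right)^{n}}{64} + \frac{n}{8} - \frac{25}{64}.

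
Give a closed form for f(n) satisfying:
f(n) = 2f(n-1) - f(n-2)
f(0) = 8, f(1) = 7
Characteristic equation: x² - 2x + 1 = 0, which is (x - (1))².
Repeated root r = 1.
General solution: f(n) = (A + Bn)·(1)^n.
From f(0) = 8: A = 8.
From f(1) = 7: (A + B)·(1) = 7 ⇒ B = -1.
So f(n) = \left(8 - n\right) \cdot (1)^n.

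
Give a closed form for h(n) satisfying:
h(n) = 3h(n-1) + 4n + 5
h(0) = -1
First-order linear with linear forcing.
Homogeneous solution: h_h(n) = A·(3)^n.
Try particular h_p(n) = pn + q. Substituting:
  pn + q = 3(p(n-1) + q) + 4n + 5.
Matching the n-coefficient: p = 3p + 4 ⇒ p = -2.
Matching constants: q = -3p + 3q + 5 ⇒ q = - \frac{11}{2}.
General: h(n) = A·(3)^n - 2 n - \frac{11}{2}.
Apply h(0) = -1: A - \frac{11}{2} = -1 ⇒ A = \frac{9}{2}.
So h(n) = \frac{9 \cdot 3^{n}}{2} - 2 n - \frac{11}{2}.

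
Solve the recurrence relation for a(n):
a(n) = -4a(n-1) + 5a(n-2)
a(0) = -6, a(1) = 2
Characteristic equation: x² + 4x - 5 = 0, which factors as (x - (-5))(x - (1)) = 0.
Roots r₁ = -5, r₂ = 1 (distinct).
General solution: a(n) = A·(-5)^n + B·(1)^n.
From a(0) = -6: A + B = -6.
From a(1) = 2: -5A + B = 2.
Solving: A = - \frac{4}{3}, B = - \frac{14}{3}.
So a(n) = - \frac{4 \left(-5\right)^{n}}{3} - \frac{14}{3}.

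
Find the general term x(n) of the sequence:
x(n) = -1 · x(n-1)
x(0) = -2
Pure geometric recurrence with ratio -1.
By induction x(n) = x(0) · (-1)^n = - 2 \left(-1\right)^{n}.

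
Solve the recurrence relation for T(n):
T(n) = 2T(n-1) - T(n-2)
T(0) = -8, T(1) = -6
Characteristic equation: x² - 2x + 1 = 0, which is (x - (1))².
Repeated root r = 1.
General solution: T(n) = (A + Bn)·(1)^n.
From T(0) = -8: A = -8.
From T(1) = -6: (A + B)·(1) = -6 ⇒ B = 2.
So T(n) = \left(2 n - 8\right) \cdot (1)^n.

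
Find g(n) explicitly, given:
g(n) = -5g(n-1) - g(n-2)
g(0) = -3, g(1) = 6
Characteristic equation: x² + 5x + 1 = 0.
Discriminant Δ = (-5)² + 4·(-1) = 21.
Roots r₁,₂ = (-5 ± √21)/2, so r₁ = - \frac{5}{2} + \frac{\sqrt{21}}{2}, r₂ = - \frac{5}{2} - \frac{\sqrt{21}}{2}.
General solution: g(n) = A·r₁^n + B·r₂^n.
From the initial conditions, A + B = -3 and r₁A + r₂B = 6.
Since r₁ - r₂ = √21: A = (6 - (-3)r₂)/√21 = - \frac{3}{2} - \frac{\sqrt{21}}{14}, and B = -3 - A = - \frac{3}{2} + \frac{\sqrt{21}}{14}.
So g(n) = \left(- \frac{3}{2} - \frac{\sqrt{21}}{14}\right)\left(- \frac{5}{2} + \frac{\sqrt{21}}{2}\right)^n + \left(- \frac{3}{2} + \frac{\sqrt{21}}{14}\right)\left(- \frac{5}{2} - \frac{\sqrt{21}}{2}\right)^n.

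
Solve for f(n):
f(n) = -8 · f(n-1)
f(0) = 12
Pure geometric recurrence with ratio -8.
By induction f(n) = f(0) · (-8)^n = 12 \left(-8\right)^{n}.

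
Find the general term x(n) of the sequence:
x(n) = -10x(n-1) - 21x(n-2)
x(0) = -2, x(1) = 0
Characteristic equation: x² + 10x + 21 = 0, which factors as (x - (-3))(x - (-7)) = 0.
Roots r₁ = -3, r₂ = -7 (distinct).
General solution: x(n) = A·(-3)^n + B·(-7)^n.
From x(0) = -2: A + B = -2.
From x(1) = 0: -3A - 7B = 0.
Solving: A = - \frac{7}{2}, B = \frac{3}{2}.
So x(n) = - \frac{7 \left(-3\right)^{n}}{2} + \frac{3 \left(-7\right)^{n}}{2}.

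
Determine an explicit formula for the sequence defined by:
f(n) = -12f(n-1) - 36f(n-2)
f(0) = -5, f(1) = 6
Characteristic equation: x² + 12x + 36 = 0, which is (x - (-6))².
Repeated root r = -6.
General solution: f(n) = (A + Bn)·(-6)^n.
From f(0) = -5: A = -5.
From f(1) = 6: (A + B)·(-6) = 6 ⇒ B = 4.
So f(n) = \left(4 n - 5\right) \cdot (-6)^n.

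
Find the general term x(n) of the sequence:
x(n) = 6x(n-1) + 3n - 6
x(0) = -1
First-order linear with linear forcing.
Homogeneous solution: x_h(n) = A·(6)^n.
Try particular x_p(n) = pn + q. Substituting:
  pn + q = 6(p(n-1) + q) + 3n - 6.
Matching the n-coefficient: p = 6p + 3 ⇒ p = - \frac{3}{5}.
Matching constants: q = -6p + 6q - 6 ⇒ q = \frac{12}{25}.
General: x(n) = A·(6)^n - \frac{3 n}{5} + \frac{12}{25}.
Apply x(0) = -1: A + \frac{12}{25} = -1 ⇒ A = - \frac{37}{25}.
So x(n) = - \frac{37 \cdot 6^{n}}{25} - \frac{3 n}{5} + \frac{12}{25}.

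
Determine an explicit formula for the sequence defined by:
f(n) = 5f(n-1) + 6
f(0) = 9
First-order linear non-homogeneous.
Homogeneous solution: f_h(n) = A·(5)^n.
Try constant particular solution f_p = K: K = 5K + 6 ⇒ K = - \frac{3}{2}.
General: f(n) = A·(5)^n - \frac{3}{2}.
Apply f(0) = 9: A - \frac{3}{2} = 9 ⇒ A = \frac{21}{2}.
So f(n) = \frac{21 \cdot 5^{n}}{2} - \frac{3}{2}.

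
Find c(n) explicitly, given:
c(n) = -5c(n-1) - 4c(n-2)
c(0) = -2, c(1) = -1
Characteristic equation: x² + 5x + 4 = 0, which factors as (x - (-1))(x - (-4)) = 0.
Roots r₁ = -1, r₂ = -4 (distinct).
General solution: c(n) = A·(-1)^n + B·(-4)^n.
From c(0) = -2: A + B = -2.
From c(1) = -1: -A - 4B = -1.
Solving: A = -3, B = 1.
So c(n) = - 3 \left(-1\right)^{n} + \left(-4\right)^{n}.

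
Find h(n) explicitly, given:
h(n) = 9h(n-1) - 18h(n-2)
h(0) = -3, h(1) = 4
Characteristic equation: x² - 9x + 18 = 0, which factors as (x - (6))(x - (3)) = 0.
Roots r₁ = 6, r₂ = 3 (distinct).
General solution: h(n) = A·(6)^n + B·(3)^n.
From h(0) = -3: A + B = -3.
From h(1) = 4: 6A + 3B = 4.
Solving: A = \frac{13}{3}, B = - \frac{22}{3}.
So h(n) = - \frac{22 \cdot 3^{n}}{3} + \frac{13 \cdot 6^{n}}{3}.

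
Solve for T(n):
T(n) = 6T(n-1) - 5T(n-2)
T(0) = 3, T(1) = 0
Characteristic equation: x² - 6x + 5 = 0, which factors as (x - (1))(x - (5)) = 0.
Roots r₁ = 1, r₂ = 5 (distinct).
General solution: T(n) = A·(1)^n + B·(5)^n.
From T(0) = 3: A + B = 3.
From T(1) = 0: A + 5B = 0.
Solving: A = \frac{15}{4}, B = - \frac{3}{4}.
So T(n) = \frac{15}{4} - \frac{3 \cdot 5^{n}}{4}.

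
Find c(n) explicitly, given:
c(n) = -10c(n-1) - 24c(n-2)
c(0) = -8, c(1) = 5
Characteristic equation: x² + 10x + 24 = 0, which factors as (x - (-4))(x - (-6)) = 0.
Roots r₁ = -4, r₂ = -6 (distinct).
General solution: c(n) = A·(-4)^n + B·(-6)^n.
From c(0) = -8: A + B = -8.
From c(1) = 5: -4A - 6B = 5.
Solving: A = - \frac{43}{2}, B = \frac{27}{2}.
So c(n) = - \frac{43 \left(-4\right)^{n}}{2} + \frac{27 \left(-6\right)^{n}}{2}.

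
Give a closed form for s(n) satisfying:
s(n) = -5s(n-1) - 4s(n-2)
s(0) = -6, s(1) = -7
Characteristic equation: x² + 5x + 4 = 0, which factors as (x - (-4))(x - (-1)) = 0.
Roots r₁ = -4, r₂ = -1 (distinct).
General solution: s(n) = A·(-4)^n + B·(-1)^n.
From s(0) = -6: A + B = -6.
From s(1) = -7: -4A - B = -7.
Solving: A = \frac{13}{3}, B = - \frac{31}{3}.
So s(n) = - \frac{31 \left(-1\right)^{n}}{3} + \frac{13 \left(-4\right)^{n}}{3}.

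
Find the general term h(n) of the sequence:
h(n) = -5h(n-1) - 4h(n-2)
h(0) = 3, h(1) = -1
Characteristic equation: x² + 5x + 4 = 0, which factors as (x - (-1))(x - (-4)) = 0.
Roots r₁ = -1, r₂ = -4 (distinct).
General solution: h(n) = A·(-1)^n + B·(-4)^n.
From h(0) = 3: A + B = 3.
From h(1) = -1: -A - 4B = -1.
Solving: A = \frac{11}{3}, B = - \frac{2}{3}.
So h(n) = \frac{11 \left(-1\right)^{n}}{3} - \frac{2 \left(-4\right)^{n}}{3}.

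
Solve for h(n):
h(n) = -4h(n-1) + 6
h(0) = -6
First-order linear non-homogeneous.
Homogeneous solution: h_h(n) = A·(-4)^n.
Try constant particular solution h_p = K: K = -4K + 6 ⇒ K = \frac{6}{5}.
General: h(n) = A·(-4)^n + \frac{6}{5}.
Apply h(0) = -6: A + \frac{6}{5} = -6 ⇒ A = - \frac{36}{5}.
So h(n) = \frac{6}{5} - \frac{36 \left(-4\right)^{n}}{5}.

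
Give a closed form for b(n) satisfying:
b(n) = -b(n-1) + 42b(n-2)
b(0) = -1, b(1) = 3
Characteristic equation: x² + x - 42 = 0, which factors as (x - (-7))(x - (6)) = 0.
Roots r₁ = -7, r₂ = 6 (distinct).
General solution: b(n) = A·(-7)^n + B·(6)^n.
From b(0) = -1: A + B = -1.
From b(1) = 3: -7A + 6B = 3.
Solving: A = - \frac{9}{13}, B = - \frac{4}{13}.
So b(n) = - \frac{9 \left(-7\right)^{n}}{13} - \frac{4 \cdot 6^{n}}{13}.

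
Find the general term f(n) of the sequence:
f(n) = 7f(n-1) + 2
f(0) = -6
First-order linear non-homogeneous.
Homogeneous solution: f_h(n) = A·(7)^n.
Try constant particular solution f_p = K: K = 7K + 2 ⇒ K = - \frac{1}{3}.
General: f(n) = A·(7)^n - \frac{1}{3}.
Apply f(0) = -6: A - \frac{1}{3} = -6 ⇒ A = - \frac{17}{3}.
So f(n) = - \frac{17 \cdot 7^{n}}{3} - \frac{1}{3}.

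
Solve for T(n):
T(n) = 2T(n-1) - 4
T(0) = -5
First-order linear non-homogeneous.
Homogeneous solution: T_h(n) = A·(2)^n.
Try constant particular solution T_p = K: K = 2K - 4 ⇒ K = 4.
General: T(n) = A·(2)^n + 4.
Apply T(0) = -5: A + 4 = -5 ⇒ A = -9.
So T(n) = 4 - 9 \cdot 2^{n}.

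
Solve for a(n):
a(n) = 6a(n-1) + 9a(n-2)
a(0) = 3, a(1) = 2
Characteristic equation: x² - 6x - 9 = 0.
Discriminant Δ = (6)² + 4·(9) = 72.
Roots r₁,₂ = (6 ± √72)/2, so r₁ = 3 + 3 \sqrt{2}, r₂ = 3 - 3 \sqrt{2}.
General solution: a(n) = A·r₁^n + B·r₂^n.
From the initial conditions, A + B = 3 and r₁A + r₂B = 2.
Since r₁ - r₂ = √72: A = (2 - (3)r₂)/√72 = \frac{3}{2} - \frac{7 \sqrt{2}}{12}, and B = 3 - A = \frac{7 \sqrt{2}}{12} + \frac{3}{2}.
So a(n) = \left(\frac{3}{2} - \frac{7 \sqrt{2}}{12}\right)\left(3 + 3 \sqrt{2}\right)^n + \left(\frac{7 \sqrt{2}}{12} + \frac{3}{2}\right)\left(3 - 3 \sqrt{2}\right)^n.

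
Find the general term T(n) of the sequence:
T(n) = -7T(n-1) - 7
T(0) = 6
First-order linear non-homogeneous.
Homogeneous solution: T_h(n) = A·(-7)^n.
Try constant particular solution T_p = K: K = -7K - 7 ⇒ K = - \frac{7}{8}.
General: T(n) = A·(-7)^n - \frac{7}{8}.
Apply T(0) = 6: A - \frac{7}{8} = 6 ⇒ A = \frac{55}{8}.
So T(n) = \frac{55 \left(-7\right)^{n}}{8} - \frac{7}{8}.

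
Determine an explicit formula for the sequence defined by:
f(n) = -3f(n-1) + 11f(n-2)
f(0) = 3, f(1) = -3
Characteristic equation: x² + 3x - 11 = 0.
Discriminant Δ = (-3)² + 4·(11) = 53.
Roots r₁,₂ = (-3 ± √53)/2, so r₁ = - \frac{3}{2} + \frac{\sqrt{53}}{2}, r₂ = - \frac{\sqrt{53}}{2} - \frac{3}{2}.
General solution: f(n) = A·r₁^n + B·r₂^n.
From the initial conditions, A + B = 3 and r₁A + r₂B = -3.
Since r₁ - r₂ = √53: A = (-3 - (3)r₂)/√53 = \frac{3 \sqrt{53}}{106} + \frac{3}{2}, and B = 3 - A = \frac{3}{2} - \frac{3 \sqrt{53}}{106}.
So f(n) = \left(\frac{3 \sqrt{53}}{106} + \frac{3}{2}\right)\left(- \frac{3}{2} + \frac{\sqrt{53}}{2}\right)^n + \left(\frac{3}{2} - \frac{3 \sqrt{53}}{106}\right)\left(- \frac{\sqrt{53}}{2} - \frac{3}{2}\right)^n.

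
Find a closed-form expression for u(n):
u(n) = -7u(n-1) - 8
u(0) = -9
First-order linear non-homogeneous.
Homogeneous solution: u_h(n) = A·(-7)^n.
Try constant particular solution u_p = K: K = -7K - 8 ⇒ K = -1.
General: u(n) = A·(-7)^n - 1.
Apply u(0) = -9: A - 1 = -9 ⇒ A = -8.
So u(n) = - 8 \left(-7\right)^{n} - 1.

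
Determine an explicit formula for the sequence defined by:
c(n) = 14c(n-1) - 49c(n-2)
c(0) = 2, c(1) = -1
Characteristic equation: x² - 14x + 49 = 0, which is (x - (7))².
Repeated root r = 7.
General solution: c(n) = (A + Bn)·(7)^n.
From c(0) = 2: A = 2.
From c(1) = -1: (A + B)·(7) = -1 ⇒ B = - \frac{15}{7}.
So c(n) = \left(2 - \frac{15 n}{7}\right) \cdot (7)^n.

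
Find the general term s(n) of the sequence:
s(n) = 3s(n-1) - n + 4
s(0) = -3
First-order linear with linear forcing.
Homogeneous solution: s_h(n) = A·(3)^n.
Try particular s_p(n) = pn + q. Substituting:
  pn + q = 3(p(n-1) + q) - n + 4.
Matching the n-coefficient: p = 3p - 1 ⇒ p = \frac{1}{2}.
Matching constants: q = -3p + 3q + 4 ⇒ q = - \frac{5}{4}.
General: s(n) = A·(3)^n + \frac{n}{2} - \frac{5}{4}.
Apply s(0) = -3: A - \frac{5}{4} = -3 ⇒ A = - \frac{7}{4}.
So s(n) = - \frac{7 \cdot 3^{n}}{4} + \frac{n}{2} - \frac{5}{4}.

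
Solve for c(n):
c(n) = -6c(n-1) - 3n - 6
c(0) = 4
First-order linear with linear forcing.
Homogeneous solution: c_h(n) = A·(-6)^n.
Try particular c_p(n) = pn + q. Substituting:
  pn + q = -6(p(n-1) + q) - 3n - 6.
Matching the n-coefficient: p = -6p - 3 ⇒ p = - \frac{3}{7}.
Matching constants: q = 6p - 6q - 6 ⇒ q = - \frac{60}{49}.
General: c(n) = A·(-6)^n - \frac{3 n}{7} - \frac{60}{49}.
Apply c(0) = 4: A - \frac{60}{49} = 4 ⇒ A = \frac{256}{49}.
So c(n) = \frac{256 \left(-6\right)^{n}}{49} - \frac{3 n}{7} - \frac{60}{49}.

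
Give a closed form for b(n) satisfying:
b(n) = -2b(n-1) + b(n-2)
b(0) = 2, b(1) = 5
Characteristic equation: x² + 2x - 1 = 0.
Discriminant Δ = (-2)² + 4·(1) = 8.
Roots r₁,₂ = (-2 ± √8)/2, so r₁ = -1 + \sqrt{2}, r₂ = - \sqrt{2} - 1.
General solution: b(n) = A·r₁^n + B·r₂^n.
From the initial conditions, A + B = 2 and r₁A + r₂B = 5.
Since r₁ - r₂ = √8: A = (5 - (2)r₂)/√8 = 1 + \frac{7 \sqrt{2}}{4}, and B = 2 - A = 1 - \frac{7 \sqrt{2}}{4}.
So b(n) = \left(1 + \frac{7 \sqrt{2}}{4}\right)\left(-1 + \sqrt{2}\right)^n + \left(1 - \frac{7 \sqrt{2}}{4}\right)\left(- \sqrt{2} - 1\right)^n.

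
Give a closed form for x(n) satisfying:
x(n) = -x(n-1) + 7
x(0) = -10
First-order linear non-homogeneous.
Homogeneous solution: x_h(n) = A·(-1)^n.
Try constant particular solution x_p = K: K = -K + 7 ⇒ K = \frac{7}{2}.
General: x(n) = A·(-1)^n + \frac{7}{2}.
Apply x(0) = -10: A + \frac{7}{2} = -10 ⇒ A = - \frac{27}{2}.
So x(n) = \frac{7}{2} - \frac{27 \left(-1\right)^{n}}{2}.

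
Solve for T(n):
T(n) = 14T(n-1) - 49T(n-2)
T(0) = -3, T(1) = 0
Characteristic equation: x² - 14x + 49 = 0, which is (x - (7))².
Repeated root r = 7.
General solution: T(n) = (A + Bn)·(7)^n.
From T(0) = -3: A = -3.
From T(1) = 0: (A + B)·(7) = 0 ⇒ B = 3.
So T(n) = \left(3 n - 3\right) \cdot (7)^n.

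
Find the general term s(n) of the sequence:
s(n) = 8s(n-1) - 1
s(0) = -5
First-order linear non-homogeneous.
Homogeneous solution: s_h(n) = A·(8)^n.
Try constant particular solution s_p = K: K = 8K - 1 ⇒ K = \frac{1}{7}.
General: s(n) = A·(8)^n + \frac{1}{7}.
Apply s(0) = -5: A + \frac{1}{7} = -5 ⇒ A = - \frac{36}{7}.
So s(n) = \frac{1}{7} - \frac{36 \cdot 8^{n}}{7}.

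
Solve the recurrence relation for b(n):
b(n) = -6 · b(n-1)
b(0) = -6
Pure geometric recurrence with ratio -6.
By induction b(n) = b(0) · (-6)^n = - 6 \left(-6\right)^{n}.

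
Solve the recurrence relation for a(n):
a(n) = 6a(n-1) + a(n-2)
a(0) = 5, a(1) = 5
Characteristic equation: x² - 6x - 1 = 0.
Discriminant Δ = (6)² + 4·(1) = 40.
Roots r₁,₂ = (6 ± √40)/2, so r₁ = 3 + \sqrt{10}, r₂ = 3 - \sqrt{10}.
General solution: a(n) = A·r₁^n + B·r₂^n.
From the initial conditions, A + B = 5 and r₁A + r₂B = 5.
Since r₁ - r₂ = √40: A = (5 - (5)r₂)/√40 = \frac{5}{2} - \frac{\sqrt{10}}{2}, and B = 5 - A = \frac{\sqrt{10}}{2} + \frac{5}{2}.
So a(n) = \left(\frac{5}{2} - \frac{\sqrt{10}}{2}\right)\left(3 + \sqrt{10}\right)^n + \left(\frac{\sqrt{10}}{2} + \frac{5}{2}\right)\left(3 - \sqrt{10}\right)^n.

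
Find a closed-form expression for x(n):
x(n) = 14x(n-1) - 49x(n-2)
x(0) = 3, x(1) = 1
Characteristic equation: x² - 14x + 49 = 0, which is (x - (7))².
Repeated root r = 7.
General solution: x(n) = (A + Bn)·(7)^n.
From x(0) = 3: A = 3.
From x(1) = 1: (A + B)·(7) = 1 ⇒ B = - \frac{20}{7}.
So x(n) = \left(3 - \frac{20 n}{7}\right) \cdot (7)^n.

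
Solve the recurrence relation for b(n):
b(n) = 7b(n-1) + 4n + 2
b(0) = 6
First-order linear with linear forcing.
Homogeneous solution: b_h(n) = A·(7)^n.
Try particular b_p(n) = pn + q. Substituting:
  pn + q = 7(p(n-1) + q) + 4n + 2.
Matching the n-coefficient: p = 7p + 4 ⇒ p = - \frac{2}{3}.
Matching constants: q = -7p + 7q + 2 ⇒ q = - \frac{10}{9}.
General: b(n) = A·(7)^n - \frac{2 n}{3} - \frac{10}{9}.
Apply b(0) = 6: A - \frac{10}{9} = 6 ⇒ A = \frac{64}{9}.
So b(n) = \frac{64 \cdot 7^{n}}{9} - \frac{2 n}{3} - \frac{10}{9}.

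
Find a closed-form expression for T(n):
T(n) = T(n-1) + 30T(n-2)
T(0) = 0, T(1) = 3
Characteristic equation: x² - x - 30 = 0, which factors as (x - (6))(x - (-5)) = 0.
Roots r₁ = 6, r₂ = -5 (distinct).
General solution: T(n) = A·(6)^n + B·(-5)^n.
From T(0) = 0: A + B = 0.
From T(1) = 3: 6A - 5B = 3.
Solving: A = \frac{3}{11}, B = - \frac{3}{11}.
So T(n) = - \frac{3 \left(-5\right)^{n}}{11} + \frac{3 \cdot 6^{n}}{11}.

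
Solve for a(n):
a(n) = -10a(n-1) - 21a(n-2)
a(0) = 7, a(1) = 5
Characteristic equation: x² + 10x + 21 = 0, which factors as (x - (-7))(x - (-3)) = 0.
Roots r₁ = -7, r₂ = -3 (distinct).
General solution: a(n) = A·(-7)^n + B·(-3)^n.
From a(0) = 7: A + B = 7.
From a(1) = 5: -7A - 3B = 5.
Solving: A = - \frac{13}{2}, B = \frac{27}{2}.
So a(n) = \frac{27 \left(-3\right)^{n}}{2} - \frac{13 \left(-7\right)^{n}}{2}.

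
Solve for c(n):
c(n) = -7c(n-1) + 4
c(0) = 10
First-order linear non-homogeneous.
Homogeneous solution: c_h(n) = A·(-7)^n.
Try constant particular solution c_p = K: K = -7K + 4 ⇒ K = \frac{1}{2}.
General: c(n) = A·(-7)^n + \frac{1}{2}.
Apply c(0) = 10: A + \frac{1}{2} = 10 ⇒ A = \frac{19}{2}.
So c(n) = \frac{19 \left(-7\right)^{n}}{2} + \frac{1}{2}.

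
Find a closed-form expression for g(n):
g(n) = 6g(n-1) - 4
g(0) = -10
First-order linear non-homogeneous.
Homogeneous solution: g_h(n) = A·(6)^n.
Try constant particular solution g_p = K: K = 6K - 4 ⇒ K = \frac{4}{5}.
General: g(n) = A·(6)^n + \frac{4}{5}.
Apply g(0) = -10: A + \frac{4}{5} = -10 ⇒ A = - \frac{54}{5}.
So g(n) = \frac{4}{5} - \frac{54 \cdot 6^{n}}{5}.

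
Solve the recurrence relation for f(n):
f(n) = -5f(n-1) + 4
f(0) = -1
First-order linear non-homogeneous.
Homogeneous solution: f_h(n) = A·(-5)^n.
Try constant particular solution f_p = K: K = -5K + 4 ⇒ K = \frac{2}{3}.
General: f(n) = A·(-5)^n + \frac{2}{3}.
Apply f(0) = -1: A + \frac{2}{3} = -1 ⇒ A = - \frac{5}{3}.
So f(n) = \frac{2}{3} - \frac{5 \left(-5\right)^{n}}{3}.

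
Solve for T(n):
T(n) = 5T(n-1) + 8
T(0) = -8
First-order linear non-homogeneous.
Homogeneous solution: T_h(n) = A·(5)^n.
Try constant particular solution T_p = K: K = 5K + 8 ⇒ K = -2.
General: T(n) = A·(5)^n - 2.
Apply T(0) = -8: A - 2 = -8 ⇒ A = -6.
So T(n) = - 6 \cdot 5^{n} - 2.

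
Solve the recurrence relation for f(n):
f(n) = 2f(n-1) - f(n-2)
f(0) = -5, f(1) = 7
Characteristic equation: x² - 2x + 1 = 0, which is (x - (1))².
Repeated root r = 1.
General solution: f(n) = (A + Bn)·(1)^n.
From f(0) = -5: A = -5.
From f(1) = 7: (A + B)·(1) = 7 ⇒ B = 12.
So f(n) = \left(12 n - 5\right) \cdot (1)^n.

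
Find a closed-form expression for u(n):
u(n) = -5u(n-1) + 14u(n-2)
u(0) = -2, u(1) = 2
Characteristic equation: x² + 5x - 14 = 0, which factors as (x - (2))(x - (-7)) = 0.
Roots r₁ = 2, r₂ = -7 (distinct).
General solution: u(n) = A·(2)^n + B·(-7)^n.
From u(0) = -2: A + B = -2.
From u(1) = 2: 2A - 7B = 2.
Solving: A = - \frac{4}{3}, B = - \frac{2}{3}.
So u(n) = - \frac{2 \left(-7\right)^{n}}{3} - \frac{4 \cdot 2^{n}}{3}.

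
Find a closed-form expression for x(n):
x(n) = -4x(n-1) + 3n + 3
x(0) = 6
First-order linear with linear forcing.
Homogeneous solution: x_h(n) = A·(-4)^n.
Try particular x_p(n) = pn + q. Substituting:
  pn + q = -4(p(n-1) + q) + 3n + 3.
Matching the n-coefficient: p = -4p + 3 ⇒ p = \frac{3}{5}.
Matching constants: q = 4p - 4q + 3 ⇒ q = \frac{27}{25}.
General: x(n) = A·(-4)^n + \frac{3 n}{5} + \frac{27}{25}.
Apply x(0) = 6: A + \frac{27}{25} = 6 ⇒ A = \frac{123}{25}.
So x(n) = \frac{123 \left(-4\right)^{n}}{25} + \frac{3 n}{5} + \frac{27}{25}.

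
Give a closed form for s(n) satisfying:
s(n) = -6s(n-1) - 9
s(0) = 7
First-order linear non-homogeneous.
Homogeneous solution: s_h(n) = A·(-6)^n.
Try constant particular solution s_p = K: K = -6K - 9 ⇒ K = - \frac{9}{7}.
General: s(n) = A·(-6)^n - \frac{9}{7}.
Apply s(0) = 7: A - \frac{9}{7} = 7 ⇒ A = \frac{58}{7}.
So s(n) = \frac{58 \left(-6\right)^{n}}{7} - \frac{9}{7}.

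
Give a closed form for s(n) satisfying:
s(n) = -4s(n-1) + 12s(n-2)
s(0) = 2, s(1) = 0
Characteristic equation: x² + 4x - 12 = 0, which factors as (x - (-6))(x - (2)) = 0.
Roots r₁ = -6, r₂ = 2 (distinct).
General solution: s(n) = A·(-6)^n + B·(2)^n.
From s(0) = 2: A + B = 2.
From s(1) = 0: -6A + 2B = 0.
Solving: A = \frac{1}{2}, B = \frac{3}{2}.
So s(n) = \frac{\left(-6\right)^{n}}{2} + \frac{3 \cdot 2^{n}}{2}.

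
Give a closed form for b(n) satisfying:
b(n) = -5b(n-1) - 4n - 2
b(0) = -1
First-order linear with linear forcing.
Homogeneous solution: b_h(n) = A·(-5)^n.
Try particular b_p(n) = pn + q. Substituting:
  pn + q = -5(p(n-1) + q) - 4n - 2.
Matching the n-coefficient: p = -5p - 4 ⇒ p = - \frac{2}{3}.
Matching constants: q = 5p - 5q - 2 ⇒ q = - \frac{8}{9}.
General: b(n) = A·(-5)^n - \frac{2 n}{3} - \frac{8}{9}.
Apply b(0) = -1: A - \frac{8}{9} = -1 ⇒ A = - \frac{1}{9}.
So b(n) = - \frac{\left(-5\right)^{n}}{9} - \frac{2 n}{3} - \frac{8}{9}.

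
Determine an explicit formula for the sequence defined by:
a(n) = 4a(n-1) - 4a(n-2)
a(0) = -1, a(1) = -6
Characteristic equation: x² - 4x + 4 = 0, which is (x - (2))².
Repeated root r = 2.
General solution: a(n) = (A + Bn)·(2)^n.
From a(0) = -1: A = -1.
From a(1) = -6: (A + B)·(2) = -6 ⇒ B = -2.
So a(n) = \left(- 2 n - 1\right) \cdot (2)^n.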